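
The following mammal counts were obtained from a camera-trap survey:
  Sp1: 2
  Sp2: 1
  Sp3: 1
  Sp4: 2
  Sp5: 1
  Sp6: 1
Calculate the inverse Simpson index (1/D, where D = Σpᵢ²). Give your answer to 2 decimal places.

Total N = 2+1+1+2+1+1 = 8, so the proportions are 0.25, 0.125, 0.125, 0.25, 0.125, 0.125 (working shown to 6 dp, full precision carried).
D = 0.25² + 0.125² + 0.125² + 0.25² + 0.125² + 0.125² = 0.062500 + 0.015625 + 0.015625 + 0.062500 + 0.015625 + 0.015625 = 0.187500.
So 1/D = 5.3333, i.e. 5.33 to 2 decimal places.

5.33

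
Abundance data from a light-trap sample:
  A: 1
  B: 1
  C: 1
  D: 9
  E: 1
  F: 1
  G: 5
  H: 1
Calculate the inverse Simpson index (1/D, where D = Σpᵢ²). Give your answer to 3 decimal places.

3.571

Total N = 1+1+1+9+1+1+5+1 = 20, so the proportions are 0.05, 0.05, 0.05, 0.45, 0.05, 0.05, 0.25, 0.05 (working shown to 7 dp, full precision carried).
D = 0.05² + 0.05² + 0.05² + 0.45² + 0.05² + 0.05² + 0.25² + 0.05² = 0.0025000 + 0.0025000 + 0.0025000 + 0.2025000 + 0.0025000 + 0.0025000 + 0.0625000 + 0.0025000 = 0.2800000.
So 1/D = 3.57143, i.e. 3.571 to 3 decimal places.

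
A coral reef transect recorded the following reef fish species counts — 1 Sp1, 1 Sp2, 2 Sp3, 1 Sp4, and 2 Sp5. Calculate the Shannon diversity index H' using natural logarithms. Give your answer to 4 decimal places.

1.5498

Total N = 1+1+2+1+2 = 7, so the proportions are 0.142857, 0.142857, 0.285714, 0.142857, 0.285714 (working shown to 6 dp, full precision carried).
Each pᵢ ln pᵢ term: 0.142857×(-1.945910)=-0.277987, 0.142857×(-1.945910)=-0.277987, 0.285714×(-1.252763)=-0.357932, 0.142857×(-1.945910)=-0.277987, 0.285714×(-1.252763)=-0.357932.
Sum = -1.549826, so H' = 1.5498.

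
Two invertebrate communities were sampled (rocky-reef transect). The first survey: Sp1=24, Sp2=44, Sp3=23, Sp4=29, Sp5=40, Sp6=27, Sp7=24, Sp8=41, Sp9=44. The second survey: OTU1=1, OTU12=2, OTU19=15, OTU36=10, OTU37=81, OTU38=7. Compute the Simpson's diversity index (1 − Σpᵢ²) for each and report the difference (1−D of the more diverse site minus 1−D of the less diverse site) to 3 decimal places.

0.397

The first survey: N=296, proportions 0.08108, 0.14865, 0.0777, 0.09797, 0.13514, 0.09122, 0.08108, 0.13851, 0.14865, giving 1−D = 0.88125 (working shown to 5 dp, full precision carried).
The second survey: N=116, proportions 0.00862, 0.01724, 0.12931, 0.08621, 0.69828, 0.06034, giving 1−D = 0.48424.
Difference = |0.88125 − 0.48424| = 0.39701, i.e. 0.397 to 3 decimal places.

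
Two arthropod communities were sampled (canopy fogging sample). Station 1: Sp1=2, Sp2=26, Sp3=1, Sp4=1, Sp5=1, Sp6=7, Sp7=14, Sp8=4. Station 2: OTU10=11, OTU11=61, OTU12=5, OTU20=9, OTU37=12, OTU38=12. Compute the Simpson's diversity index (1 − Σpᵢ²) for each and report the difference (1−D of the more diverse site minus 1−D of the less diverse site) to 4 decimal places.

0.0491

Station 1: N=56, proportions 0.0357143, 0.4642857, 0.0178571, 0.0178571, 0.0178571, 0.125, 0.25, 0.0714286, giving 1−D = 0.6989796 (working shown to 7 dp, full precision carried).
Station 2: N=110, proportions 0.1, 0.5545455, 0.0454545, 0.0818182, 0.1090909, 0.1090909, giving 1−D = 0.6499174.
Difference = |0.6989796 − 0.6499174| = 0.0490622, i.e. 0.0491 to 4 decimal places.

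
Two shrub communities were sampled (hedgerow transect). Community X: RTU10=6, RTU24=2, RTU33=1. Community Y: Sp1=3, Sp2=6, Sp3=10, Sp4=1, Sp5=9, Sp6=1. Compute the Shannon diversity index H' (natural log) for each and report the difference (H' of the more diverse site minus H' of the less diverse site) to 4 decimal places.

0.6576

Community X: N=9, proportions 0.666667, 0.222222, 0.111111, giving H' = 0.848686 (working shown to 6 dp, full precision carried).
Community Y: N=30, proportions 0.1, 0.2, 0.333333, 0.033333, 0.3, 0.033333, giving H' = 1.506289.
Difference = |0.848686 − 1.506289| = 0.657603, i.e. 0.6576 to 4 decimal places.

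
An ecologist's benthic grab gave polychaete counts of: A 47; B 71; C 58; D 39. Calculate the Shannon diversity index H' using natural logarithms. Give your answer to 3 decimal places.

Total N = 47+71+58+39 = 215, so the proportions are 0.2186, 0.33023, 0.26977, 0.1814 (working shown to 5 dp, full precision carried).
Each pᵢ ln pᵢ term: 0.2186×(-1.52049)=-0.33239, 0.33023×(-1.10796)=-0.36588, 0.26977×(-1.31020)=-0.35345, 0.1814×(-1.70708)=-0.30966.
Sum = -1.36137, so H' = 1.361.

1.361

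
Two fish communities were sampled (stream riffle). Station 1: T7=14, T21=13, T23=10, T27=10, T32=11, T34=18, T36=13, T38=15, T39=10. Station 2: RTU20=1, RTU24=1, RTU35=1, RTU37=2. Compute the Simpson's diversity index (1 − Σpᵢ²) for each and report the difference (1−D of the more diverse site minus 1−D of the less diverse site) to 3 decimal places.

0.164

Station 1: N=114, proportions 0.12281, 0.11404, 0.08772, 0.08772, 0.09649, 0.15789, 0.11404, 0.13158, 0.08772, giving 1−D = 0.88427 (working shown to 5 dp, full precision carried).
Station 2: N=5, proportions 0.2, 0.2, 0.2, 0.4, giving 1−D = 0.72000.
Difference = |0.88427 − 0.72000| = 0.16427, i.e. 0.164 to 3 decimal places.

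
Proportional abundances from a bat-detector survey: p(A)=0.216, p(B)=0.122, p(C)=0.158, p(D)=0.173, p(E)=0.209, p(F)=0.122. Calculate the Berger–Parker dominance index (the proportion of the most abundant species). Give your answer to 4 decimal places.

The largest proportion is 0.216, i.e. d = 0.2160 to 4 decimal places.

0.2160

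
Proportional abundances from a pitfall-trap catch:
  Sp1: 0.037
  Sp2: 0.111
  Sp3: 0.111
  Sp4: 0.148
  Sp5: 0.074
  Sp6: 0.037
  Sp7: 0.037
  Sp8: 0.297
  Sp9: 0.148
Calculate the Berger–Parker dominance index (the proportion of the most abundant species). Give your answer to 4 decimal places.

0.2970

The largest proportion is 0.297, i.e. d = 0.2970 to 4 decimal places.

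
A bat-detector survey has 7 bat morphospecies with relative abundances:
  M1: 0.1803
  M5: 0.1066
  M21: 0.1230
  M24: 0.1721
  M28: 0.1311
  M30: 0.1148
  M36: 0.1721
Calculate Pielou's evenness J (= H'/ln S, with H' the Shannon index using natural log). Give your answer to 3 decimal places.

0.990

H' = −Σ pᵢ ln pᵢ = −((-0.30888) + (-0.23864) + (-0.25776) + (-0.30284) + (-0.26637) + (-0.24849) + (-0.30284)) = 1.92582 (working shown to 5 dp, full precision carried).
With S = 7 species, ln S = 1.94591, so J = 1.92582/1.94591 = 0.98967, i.e. 0.990 to 3 decimal places.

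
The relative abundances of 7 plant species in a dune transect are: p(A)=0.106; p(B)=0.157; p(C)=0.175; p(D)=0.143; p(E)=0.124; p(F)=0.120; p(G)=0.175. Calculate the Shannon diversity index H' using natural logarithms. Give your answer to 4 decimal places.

1.9300

Each pᵢ ln pᵢ term (working shown to 6 dp, full precision carried): 0.106×(-2.244316)=-0.237898, 0.157×(-1.851509)=-0.290687, 0.175×(-1.742969)=-0.305020, 0.143×(-1.944911)=-0.278122, 0.124×(-2.087474)=-0.258847, 0.12×(-2.120264)=-0.254432, 0.175×(-1.742969)=-0.305020.
Sum = -1.930024, so H' = 1.9300.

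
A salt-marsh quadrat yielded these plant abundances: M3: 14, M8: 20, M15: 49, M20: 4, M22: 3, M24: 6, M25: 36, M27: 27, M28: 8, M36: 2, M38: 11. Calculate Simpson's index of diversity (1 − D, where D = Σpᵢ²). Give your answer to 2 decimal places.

Total N = 14+20+49+4+3+6+36+27+8+2+11 = 180, so the proportions are 0.0778, 0.1111, 0.2722, 0.0222, 0.0167, 0.0333, 0.2, 0.15, 0.0444, 0.0111, 0.0611 (working shown to 4 dp, full precision carried).
D = 0.0778² + 0.1111² + 0.2722² + 0.0222² + 0.0167² + 0.0333² + 0.2² + 0.15² + 0.0444² + 0.0111² + 0.0611² = 0.0060 + 0.0123 + 0.0741 + 0.0005 + 0.0003 + 0.0011 + 0.0400 + 0.0225 + 0.0020 + 0.0001 + 0.0037 = 0.1627.
So 1 − D = 0.8373, i.e. 0.84 to 2 decimal places.

0.84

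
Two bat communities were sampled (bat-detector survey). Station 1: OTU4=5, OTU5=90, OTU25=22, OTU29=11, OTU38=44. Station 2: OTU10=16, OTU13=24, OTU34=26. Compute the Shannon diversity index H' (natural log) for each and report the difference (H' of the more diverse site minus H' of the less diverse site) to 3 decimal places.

Station 1: N=172, proportions 0.02907, 0.52326, 0.12791, 0.06395, 0.25581, giving H' = 1.22939 (working shown to 5 dp, full precision carried).
Station 2: N=66, proportions 0.24242, 0.36364, 0.39394, giving H' = 1.07836.
Difference = |1.22939 − 1.07836| = 0.15103, i.e. 0.151 to 3 decimal places.

0.151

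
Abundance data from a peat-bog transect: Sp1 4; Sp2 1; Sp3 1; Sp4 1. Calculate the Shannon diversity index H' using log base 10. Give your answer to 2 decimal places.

0.50

Total N = 4+1+1+1 = 7, so the proportions are 0.5714, 0.1429, 0.1429, 0.1429 (working shown to 4 dp, full precision carried).
Each pᵢ log₁₀ pᵢ term: 0.5714×(-0.2430)=-0.1389, 0.1429×(-0.8451)=-0.1207, 0.1429×(-0.8451)=-0.1207, 0.1429×(-0.8451)=-0.1207.
Sum = -0.5011, so H' = 0.50.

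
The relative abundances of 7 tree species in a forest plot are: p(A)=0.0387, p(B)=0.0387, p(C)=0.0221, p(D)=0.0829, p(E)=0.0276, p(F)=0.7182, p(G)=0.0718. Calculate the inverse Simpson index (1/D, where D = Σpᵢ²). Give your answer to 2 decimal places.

D = 0.0387² + 0.0387² + 0.0221² + 0.0829² + 0.0276² + 0.7182² + 0.0718² = 0.00150 + 0.00150 + 0.00049 + 0.00687 + 0.00076 + 0.51581 + 0.00516 = 0.53208 (working shown to 5 dp, full precision carried).
So 1/D = 1.8794, i.e. 1.88 to 2 decimal places.

1.88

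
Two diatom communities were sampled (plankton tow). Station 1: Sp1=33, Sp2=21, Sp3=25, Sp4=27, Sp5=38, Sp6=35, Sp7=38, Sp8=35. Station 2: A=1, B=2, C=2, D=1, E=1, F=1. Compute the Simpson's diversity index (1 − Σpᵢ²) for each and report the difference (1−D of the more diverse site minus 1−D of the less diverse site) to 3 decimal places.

0.058

Station 1: N=252, proportions 0.13095, 0.08333, 0.09921, 0.10714, 0.15079, 0.13889, 0.15079, 0.13889, giving 1−D = 0.87053 (working shown to 5 dp, full precision carried).
Station 2: N=8, proportions 0.125, 0.25, 0.25, 0.125, 0.125, 0.125, giving 1−D = 0.81250.
Difference = |0.87053 − 0.81250| = 0.05803, i.e. 0.058 to 3 decimal places.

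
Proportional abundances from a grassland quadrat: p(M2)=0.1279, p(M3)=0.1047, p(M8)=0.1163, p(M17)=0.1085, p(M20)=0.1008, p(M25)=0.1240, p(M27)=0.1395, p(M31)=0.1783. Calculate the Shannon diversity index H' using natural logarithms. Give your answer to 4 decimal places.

Each pᵢ ln pᵢ term (working shown to 6 dp, full precision carried): 0.1279×(-2.056507)=-0.263027, 0.1047×(-2.256656)=-0.236272, 0.1163×(-2.151582)=-0.250229, 0.1085×(-2.221005)=-0.240979, 0.1008×(-2.294617)=-0.231297, 0.124×(-2.087474)=-0.258847, 0.1395×(-1.969691)=-0.274772, 0.1783×(-1.724288)=-0.307441.
Sum = -2.062864, so H' = 2.0629.

2.0629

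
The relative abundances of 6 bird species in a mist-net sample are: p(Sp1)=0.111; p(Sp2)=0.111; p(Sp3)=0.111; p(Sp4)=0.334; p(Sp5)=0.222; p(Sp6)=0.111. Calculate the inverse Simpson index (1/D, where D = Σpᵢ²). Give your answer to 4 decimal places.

D = 0.111² + 0.111² + 0.111² + 0.334² + 0.222² + 0.111² = 0.01232100 + 0.01232100 + 0.01232100 + 0.11155600 + 0.04928400 + 0.01232100 = 0.21012400 (working shown to 8 dp, full precision carried).
So 1/D = 4.759095, i.e. 4.7591 to 4 decimal places.

4.7591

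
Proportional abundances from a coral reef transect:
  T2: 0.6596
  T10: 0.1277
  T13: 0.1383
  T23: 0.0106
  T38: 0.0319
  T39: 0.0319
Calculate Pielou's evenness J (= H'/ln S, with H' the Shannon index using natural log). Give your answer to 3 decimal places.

H' = −Σ pᵢ ln pᵢ = −((-0.27447) + (-0.26282) + (-0.27360) + (-0.04820) + (-0.10990) + (-0.10990)) = 1.07889 (working shown to 5 dp, full precision carried).
With S = 6 species, ln S = 1.79176, so J = 1.07889/1.79176 = 0.60214, i.e. 0.602 to 3 decimal places.

0.602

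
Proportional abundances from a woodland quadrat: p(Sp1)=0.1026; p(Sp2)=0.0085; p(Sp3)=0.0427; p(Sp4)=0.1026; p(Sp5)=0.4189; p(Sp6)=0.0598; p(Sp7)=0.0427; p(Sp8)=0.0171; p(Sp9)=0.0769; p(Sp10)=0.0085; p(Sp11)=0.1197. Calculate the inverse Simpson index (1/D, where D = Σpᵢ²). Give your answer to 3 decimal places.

4.456

D = 0.1026² + 0.0085² + 0.0427² + 0.1026² + 0.4189² + 0.0598² + 0.0427² + 0.0171² + 0.0769² + 0.0085² + 0.1197² = 0.0105268 + 0.0000723 + 0.0018233 + 0.0105268 + 0.1754772 + 0.0035760 + 0.0018233 + 0.0002924 + 0.0059136 + 0.0000723 + 0.0143281 = 0.2244320 (working shown to 7 dp, full precision carried).
So 1/D = 4.45569, i.e. 4.456 to 3 decimal places.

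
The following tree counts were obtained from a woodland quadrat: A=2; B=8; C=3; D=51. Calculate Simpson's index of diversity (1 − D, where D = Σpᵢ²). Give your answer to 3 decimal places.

0.346

Total N = 2+8+3+51 = 64, so the proportions are 0.03125, 0.125, 0.04688, 0.79688 (working shown to 5 dp, full precision carried).
D = 0.03125² + 0.125² + 0.04688² + 0.79688² = 0.00098 + 0.01562 + 0.00220 + 0.63501 = 0.65381.
So 1 − D = 0.34619, i.e. 0.346 to 3 decimal places.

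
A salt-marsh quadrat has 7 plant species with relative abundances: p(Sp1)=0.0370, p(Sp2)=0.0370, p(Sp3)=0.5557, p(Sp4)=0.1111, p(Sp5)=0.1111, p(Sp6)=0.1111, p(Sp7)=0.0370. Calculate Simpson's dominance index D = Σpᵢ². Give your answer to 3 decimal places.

0.350

D = 0.037² + 0.037² + 0.5557² + 0.1111² + 0.1111² + 0.1111² + 0.037² = 0.00137 + 0.00137 + 0.30880 + 0.01234 + 0.01234 + 0.01234 + 0.00137 = 0.34994 (working shown to 5 dp, full precision carried).
To 3 decimal places, D = 0.350.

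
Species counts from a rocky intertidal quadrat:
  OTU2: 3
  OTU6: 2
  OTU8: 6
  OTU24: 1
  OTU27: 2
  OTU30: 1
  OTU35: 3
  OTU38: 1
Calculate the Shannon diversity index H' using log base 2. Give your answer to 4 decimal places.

2.7206

Total N = 3+2+6+1+2+1+3+1 = 19, so the proportions are 0.157895, 0.105263, 0.315789, 0.052632, 0.105263, 0.052632, 0.157895, 0.052632 (working shown to 6 dp, full precision carried).
Each pᵢ log₂ pᵢ term: 0.157895×(-2.662965)=-0.420468, 0.105263×(-3.247928)=-0.341887, 0.315789×(-1.662965)=-0.525147, 0.052632×(-4.247928)=-0.223575, 0.105263×(-3.247928)=-0.341887, 0.052632×(-4.247928)=-0.223575, 0.157895×(-2.662965)=-0.420468, 0.052632×(-4.247928)=-0.223575.
Sum = -2.720583, so H' = 2.7206.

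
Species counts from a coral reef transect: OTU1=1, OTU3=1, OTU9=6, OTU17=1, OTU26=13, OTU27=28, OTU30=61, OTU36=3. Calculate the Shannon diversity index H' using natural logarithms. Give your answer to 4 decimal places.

1.3024

Total N = 1+1+6+1+13+28+61+3 = 114, so the proportions are 0.008772, 0.008772, 0.052632, 0.008772, 0.114035, 0.245614, 0.535088, 0.026316 (working shown to 6 dp, full precision carried).
Each pᵢ ln pᵢ term: 0.008772×(-4.736198)=-0.041546, 0.008772×(-4.736198)=-0.041546, 0.052632×(-2.944439)=-0.154970, 0.008772×(-4.736198)=-0.041546, 0.114035×(-2.171249)=-0.247599, 0.245614×(-1.403994)=-0.344841, 0.535088×(-0.625325)=-0.334604, 0.026316×(-3.637586)=-0.095726.
Sum = -1.302376, so H' = 1.3024.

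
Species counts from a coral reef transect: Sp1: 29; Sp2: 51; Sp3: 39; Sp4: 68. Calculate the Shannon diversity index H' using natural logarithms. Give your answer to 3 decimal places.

Total N = 29+51+39+68 = 187, so the proportions are 0.15508, 0.27273, 0.20856, 0.36364 (working shown to 5 dp, full precision carried).
Each pᵢ ln pᵢ term: 0.15508×(-1.86381)=-0.28904, 0.27273×(-1.29928)=-0.35435, 0.20856×(-1.56755)=-0.32692, 0.36364×(-1.01160)=-0.36785.
Sum = -1.33817, so H' = 1.338.

1.338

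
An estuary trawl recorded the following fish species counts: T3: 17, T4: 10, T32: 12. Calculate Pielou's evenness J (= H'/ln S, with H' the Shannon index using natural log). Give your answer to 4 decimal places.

Total N = 17+10+12 = 39, so the proportions are 0.435897, 0.25641, 0.307692 (working shown to 6 dp, full precision carried).
H' = −Σ pᵢ ln pᵢ = −((-0.361947) + (-0.348968) + (-0.362663)) = 1.073578.
With S = 3 species, ln S = 1.098612, so J = 1.073578/1.098612 = 0.977213, i.e. 0.9772 to 4 decimal places.

0.9772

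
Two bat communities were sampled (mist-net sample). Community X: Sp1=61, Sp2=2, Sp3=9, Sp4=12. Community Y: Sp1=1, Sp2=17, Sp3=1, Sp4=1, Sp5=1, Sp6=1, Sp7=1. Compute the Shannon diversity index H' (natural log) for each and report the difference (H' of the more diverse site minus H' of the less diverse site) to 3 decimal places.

Community X: N=84, proportions 0.72619, 0.02381, 0.10714, 0.14286, giving H' = 0.83863 (working shown to 5 dp, full precision carried).
Community Y: N=23, proportions 0.04348, 0.73913, 0.04348, 0.04348, 0.04348, 0.04348, 0.04348, giving H' = 1.04138.
Difference = |0.83863 − 1.04138| = 0.20275, i.e. 0.203 to 3 decimal places.

0.203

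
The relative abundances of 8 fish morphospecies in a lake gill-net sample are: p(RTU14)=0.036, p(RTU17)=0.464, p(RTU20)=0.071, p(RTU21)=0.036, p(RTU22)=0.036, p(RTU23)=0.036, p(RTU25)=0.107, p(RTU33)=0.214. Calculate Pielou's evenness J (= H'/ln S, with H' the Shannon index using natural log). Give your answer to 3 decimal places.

H' = −Σ pᵢ ln pᵢ = −((-0.11967) + (-0.35629) + (-0.18780) + (-0.11967) + (-0.11967) + (-0.11967) + (-0.23914) + (-0.32994)) = 1.59186 (working shown to 5 dp, full precision carried).
With S = 8 species, ln S = 2.07944, so J = 1.59186/2.07944 = 0.76552, i.e. 0.766 to 3 decimal places.

0.766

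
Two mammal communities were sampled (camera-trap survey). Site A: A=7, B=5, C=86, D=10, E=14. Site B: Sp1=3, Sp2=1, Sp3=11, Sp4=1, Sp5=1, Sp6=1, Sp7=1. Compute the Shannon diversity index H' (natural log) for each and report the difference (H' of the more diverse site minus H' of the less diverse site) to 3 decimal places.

0.388

Site A: N=122, proportions 0.05738, 0.04098, 0.70492, 0.08197, 0.11475, giving H' = 0.99488 (working shown to 5 dp, full precision carried).
Site B: N=19, proportions 0.15789, 0.05263, 0.57895, 0.05263, 0.05263, 0.05263, 0.05263, giving H' = 1.38272.
Difference = |0.99488 − 1.38272| = 0.38784, i.e. 0.388 to 3 decimal places.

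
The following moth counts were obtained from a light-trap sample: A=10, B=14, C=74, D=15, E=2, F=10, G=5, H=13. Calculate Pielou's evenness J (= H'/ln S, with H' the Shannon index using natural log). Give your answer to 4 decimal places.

Total N = 10+14+74+15+2+10+5+13 = 143, so the proportions are 0.06993, 0.097902, 0.517483, 0.104895, 0.013986, 0.06993, 0.034965, 0.090909 (working shown to 6 dp, full precision carried).
H' = −Σ pᵢ ln pᵢ = −((-0.186032) + (-0.227504) + (-0.340907) + (-0.236517) + (-0.059716) + (-0.186032) + (-0.117252) + (-0.217990)) = 1.571950.
With S = 8 species, ln S = 2.079442, so J = 1.571950/2.079442 = 0.755948, i.e. 0.7559 to 4 decimal places.

0.7559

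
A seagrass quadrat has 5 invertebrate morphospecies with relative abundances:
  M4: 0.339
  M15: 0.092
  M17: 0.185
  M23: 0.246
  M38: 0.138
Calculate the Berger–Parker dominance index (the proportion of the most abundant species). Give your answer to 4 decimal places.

0.3390

The largest proportion is 0.339, i.e. d = 0.3390 to 4 decimal places.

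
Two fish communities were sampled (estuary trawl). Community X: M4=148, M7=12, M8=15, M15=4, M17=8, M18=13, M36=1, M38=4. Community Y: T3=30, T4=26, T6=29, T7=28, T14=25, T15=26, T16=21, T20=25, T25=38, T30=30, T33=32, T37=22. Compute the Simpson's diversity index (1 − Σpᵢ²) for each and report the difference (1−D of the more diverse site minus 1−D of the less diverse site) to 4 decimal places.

Community X: N=205, proportions 0.7219512, 0.0585366, 0.0731707, 0.0195122, 0.0390244, 0.0634146, 0.004878, 0.0195122, giving 1−D = 0.4636764 (working shown to 7 dp, full precision carried).
Community Y: N=332, proportions 0.0903614, 0.0783133, 0.0873494, 0.0843373, 0.0753012, 0.0783133, 0.063253, 0.0753012, 0.1144578, 0.0903614, 0.0963855, 0.0662651, giving 1−D = 0.9145377.
Difference = |0.4636764 − 0.9145377| = 0.4508613, i.e. 0.4509 to 4 decimal places.

0.4509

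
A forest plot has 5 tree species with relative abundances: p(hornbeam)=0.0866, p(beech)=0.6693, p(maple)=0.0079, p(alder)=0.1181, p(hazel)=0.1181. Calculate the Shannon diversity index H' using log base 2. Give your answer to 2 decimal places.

1.48

Each pᵢ log₂ pᵢ term (working shown to 4 dp, full precision carried): 0.0866×(-3.5295)=-0.3057, 0.6693×(-0.5793)=-0.3877, 0.0079×(-6.9839)=-0.0552, 0.1181×(-3.0819)=-0.3640, 0.1181×(-3.0819)=-0.3640.
Sum = -1.4765, so H' = 1.48.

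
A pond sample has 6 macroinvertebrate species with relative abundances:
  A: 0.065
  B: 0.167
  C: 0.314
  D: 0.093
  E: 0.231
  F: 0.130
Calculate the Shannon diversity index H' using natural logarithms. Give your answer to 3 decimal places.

Each pᵢ ln pᵢ term (working shown to 5 dp, full precision carried): 0.065×(-2.73337)=-0.17767, 0.167×(-1.78976)=-0.29889, 0.314×(-1.15836)=-0.36373, 0.093×(-2.37516)=-0.22089, 0.231×(-1.46534)=-0.33849, 0.13×(-2.04022)=-0.26523.
Sum = -1.66490, so H' = 1.665.

1.665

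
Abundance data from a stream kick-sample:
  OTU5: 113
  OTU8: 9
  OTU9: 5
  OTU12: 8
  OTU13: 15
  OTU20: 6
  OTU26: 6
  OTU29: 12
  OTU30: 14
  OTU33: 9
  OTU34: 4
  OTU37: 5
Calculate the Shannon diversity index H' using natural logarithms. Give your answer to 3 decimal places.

Total N = 113+9+5+8+15+6+6+12+14+9+4+5 = 206, so the proportions are 0.54854, 0.04369, 0.02427, 0.03883, 0.07282, 0.02913, 0.02913, 0.05825, 0.06796, 0.04369, 0.01942, 0.02427 (working shown to 5 dp, full precision carried).
Each pᵢ ln pᵢ term: 0.54854×(-0.60049)=-0.32939, 0.04369×(-3.13065)=-0.13678, 0.02427×(-3.71844)=-0.09025, 0.03883×(-3.24843)=-0.12615, 0.07282×(-2.61983)=-0.19076, 0.02913×(-3.53612)=-0.10299, 0.02913×(-3.53612)=-0.10299, 0.05825×(-2.84297)=-0.16561, 0.06796×(-2.68882)=-0.18274, 0.04369×(-3.13065)=-0.13678, 0.01942×(-3.94158)=-0.07654, 0.02427×(-3.71844)=-0.09025.
Sum = -1.73124, so H' = 1.731.

1.731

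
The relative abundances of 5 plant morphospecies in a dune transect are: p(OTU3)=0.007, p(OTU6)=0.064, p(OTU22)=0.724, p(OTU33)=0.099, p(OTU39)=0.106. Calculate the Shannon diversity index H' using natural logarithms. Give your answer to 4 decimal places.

Each pᵢ ln pᵢ term (working shown to 6 dp, full precision carried): 0.007×(-4.961845)=-0.034733, 0.064×(-2.748872)=-0.175928, 0.724×(-0.322964)=-0.233826, 0.099×(-2.312635)=-0.228951, 0.106×(-2.244316)=-0.237898.
Sum = -0.911335, so H' = 0.9113.

0.9113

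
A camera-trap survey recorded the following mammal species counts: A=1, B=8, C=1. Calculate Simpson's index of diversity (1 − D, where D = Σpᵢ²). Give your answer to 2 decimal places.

0.34

Total N = 1+8+1 = 10, so the proportions are 0.1, 0.8, 0.1 (working shown to 4 dp, full precision carried).
D = 0.1² + 0.8² + 0.1² = 0.0100 + 0.6400 + 0.0100 = 0.6600.
So 1 − D = 0.3400, i.e. 0.34 to 2 decimal places.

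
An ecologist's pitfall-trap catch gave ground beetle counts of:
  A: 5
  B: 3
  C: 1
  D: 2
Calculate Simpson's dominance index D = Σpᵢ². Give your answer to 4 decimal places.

Total N = 5+3+1+2 = 11, so the proportions are 0.454545, 0.272727, 0.090909, 0.181818 (working shown to 6 dp, full precision carried).
D = 0.454545² + 0.272727² + 0.090909² + 0.181818² = 0.206612 + 0.074380 + 0.008264 + 0.033058 = 0.322314.
To 4 decimal places, D = 0.3223.

0.3223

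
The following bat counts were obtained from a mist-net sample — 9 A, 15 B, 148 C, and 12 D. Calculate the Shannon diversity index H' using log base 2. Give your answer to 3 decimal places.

Total N = 9+15+148+12 = 184, so the proportions are 0.04891, 0.08152, 0.80435, 0.06522 (working shown to 5 dp, full precision carried).
Each pᵢ log₂ pᵢ term: 0.04891×(-4.35364)=-0.21295, 0.08152×(-3.61667)=-0.29484, 0.80435×(-0.31411)=-0.25265, 0.06522×(-3.93860)=-0.25687.
Sum = -1.01730, so H' = 1.017.

1.017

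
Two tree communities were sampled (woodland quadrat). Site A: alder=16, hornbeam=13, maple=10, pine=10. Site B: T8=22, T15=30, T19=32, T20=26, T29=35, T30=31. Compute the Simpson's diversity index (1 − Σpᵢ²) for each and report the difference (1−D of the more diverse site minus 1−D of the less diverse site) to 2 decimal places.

0.09

Site A: N=49, proportions 0.3265, 0.2653, 0.2041, 0.2041, giving 1−D = 0.7397 (working shown to 4 dp, full precision carried).
Site B: N=176, proportions 0.125, 0.1705, 0.1818, 0.1477, 0.1989, 0.1761, giving 1−D = 0.8299.
Difference = |0.7397 − 0.8299| = 0.0902, i.e. 0.09 to 2 decimal places.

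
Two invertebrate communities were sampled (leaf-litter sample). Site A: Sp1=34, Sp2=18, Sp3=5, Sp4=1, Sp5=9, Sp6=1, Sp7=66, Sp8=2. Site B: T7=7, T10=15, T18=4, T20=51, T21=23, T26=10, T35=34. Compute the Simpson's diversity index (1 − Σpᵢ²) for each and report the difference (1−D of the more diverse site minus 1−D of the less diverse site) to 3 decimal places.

Site A: N=136, proportions 0.25, 0.13235, 0.03676, 0.00735, 0.06618, 0.00735, 0.48529, 0.01471, giving 1−D = 0.67842 (working shown to 5 dp, full precision carried).
Site B: N=144, proportions 0.04861, 0.10417, 0.02778, 0.35417, 0.15972, 0.06944, 0.23611, giving 1−D = 0.77450.
Difference = |0.67842 − 0.77450| = 0.09608, i.e. 0.096 to 3 decimal places.

0.096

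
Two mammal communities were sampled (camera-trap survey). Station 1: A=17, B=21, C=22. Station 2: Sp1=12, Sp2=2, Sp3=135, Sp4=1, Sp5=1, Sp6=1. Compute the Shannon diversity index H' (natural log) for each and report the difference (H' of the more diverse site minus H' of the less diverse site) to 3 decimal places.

Station 1: N=60, proportions 0.283333, 0.35, 0.366667, giving H' = 1.092636 (working shown to 6 dp, full precision carried).
Station 2: N=152, proportions 0.078947, 0.013158, 0.888158, 0.006579, 0.006579, 0.006579, giving H' = 0.461925.
Difference = |1.092636 − 0.461925| = 0.630711, i.e. 0.631 to 3 decimal places.

0.631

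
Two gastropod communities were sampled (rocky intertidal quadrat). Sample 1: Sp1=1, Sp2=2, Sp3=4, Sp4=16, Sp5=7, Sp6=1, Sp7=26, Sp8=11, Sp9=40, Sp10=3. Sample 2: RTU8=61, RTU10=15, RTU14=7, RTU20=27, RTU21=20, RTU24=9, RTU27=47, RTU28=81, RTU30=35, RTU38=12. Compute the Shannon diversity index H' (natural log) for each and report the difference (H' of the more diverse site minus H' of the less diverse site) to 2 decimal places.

0.27

Sample 1: N=111, proportions 0.009, 0.018, 0.036, 0.1441, 0.0631, 0.009, 0.2342, 0.0991, 0.3604, 0.027, giving H' = 1.7649 (working shown to 4 dp, full precision carried).
Sample 2: N=314, proportions 0.1943, 0.0478, 0.0223, 0.086, 0.0637, 0.0287, 0.1497, 0.258, 0.1115, 0.0382, giving H' = 2.0397.
Difference = |1.7649 − 2.0397| = 0.2748, i.e. 0.27 to 2 decimal places.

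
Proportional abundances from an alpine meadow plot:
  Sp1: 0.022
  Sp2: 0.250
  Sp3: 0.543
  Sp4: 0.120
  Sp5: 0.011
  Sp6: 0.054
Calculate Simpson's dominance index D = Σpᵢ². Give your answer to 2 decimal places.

0.38

D = 0.022² + 0.25² + 0.543² + 0.12² + 0.011² + 0.054² = 0.0005 + 0.0625 + 0.2948 + 0.0144 + 0.0001 + 0.0029 = 0.3753 (working shown to 4 dp, full precision carried).
To 2 decimal places, D = 0.38.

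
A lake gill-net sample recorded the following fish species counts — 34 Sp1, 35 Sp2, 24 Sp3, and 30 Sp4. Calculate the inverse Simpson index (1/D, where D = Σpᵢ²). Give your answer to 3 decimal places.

Total N = 34+35+24+30 = 123, so the proportions are 0.2764228, 0.2845528, 0.195122, 0.2439024 (working shown to 7 dp, full precision carried).
D = 0.2764228² + 0.2845528² + 0.195122² + 0.2439024² = 0.0764095 + 0.0809703 + 0.0380726 + 0.0594884 = 0.2549408.
So 1/D = 3.92248, i.e. 3.922 to 3 decimal places.

3.922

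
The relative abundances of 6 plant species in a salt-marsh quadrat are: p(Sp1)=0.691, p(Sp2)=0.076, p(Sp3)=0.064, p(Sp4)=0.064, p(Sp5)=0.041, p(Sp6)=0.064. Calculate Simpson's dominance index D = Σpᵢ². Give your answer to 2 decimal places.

D = 0.691² + 0.076² + 0.064² + 0.064² + 0.041² + 0.064² = 0.4775 + 0.0058 + 0.0041 + 0.0041 + 0.0017 + 0.0041 = 0.4972 (working shown to 4 dp, full precision carried).
To 2 decimal places, D = 0.50.

0.50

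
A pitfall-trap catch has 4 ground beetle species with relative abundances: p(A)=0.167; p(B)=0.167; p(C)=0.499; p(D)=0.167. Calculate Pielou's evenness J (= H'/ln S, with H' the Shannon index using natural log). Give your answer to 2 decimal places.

H' = −Σ pᵢ ln pᵢ = −((-0.2989) + (-0.2989) + (-0.3469) + (-0.2989)) = 1.2435 (working shown to 4 dp, full precision carried).
With S = 4 species, ln S = 1.3863, so J = 1.2435/1.3863 = 0.8970, i.e. 0.90 to 2 decimal places.

0.90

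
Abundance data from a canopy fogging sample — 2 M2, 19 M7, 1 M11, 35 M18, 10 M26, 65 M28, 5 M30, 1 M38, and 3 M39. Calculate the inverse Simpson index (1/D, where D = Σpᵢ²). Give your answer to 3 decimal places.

Total N = 2+19+1+35+10+65+5+1+3 = 141, so the proportions are 0.0141844, 0.1347518, 0.0070922, 0.248227, 0.070922, 0.4609929, 0.035461, 0.0070922, 0.0212766 (working shown to 7 dp, full precision carried).
D = 0.0141844² + 0.1347518² + 0.0070922² + 0.248227² + 0.070922² + 0.4609929² + 0.035461² + 0.0070922² + 0.0212766² = 0.0002012 + 0.0181580 + 0.0000503 + 0.0616166 + 0.0050299 + 0.2125145 + 0.0012575 + 0.0000503 + 0.0004527 = 0.2993310.
So 1/D = 3.34078, i.e. 3.341 to 3 decimal places.

3.341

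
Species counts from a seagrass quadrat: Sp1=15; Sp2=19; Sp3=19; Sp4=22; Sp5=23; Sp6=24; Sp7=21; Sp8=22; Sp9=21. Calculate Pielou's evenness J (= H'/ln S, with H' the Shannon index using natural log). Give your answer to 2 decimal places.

Total N = 15+19+19+22+23+24+21+22+21 = 186, so the proportions are 0.0806, 0.1022, 0.1022, 0.1183, 0.1237, 0.129, 0.1129, 0.1183, 0.1129 (working shown to 4 dp, full precision carried).
H' = −Σ pᵢ ln pᵢ = −((-0.2030) + (-0.2330) + (-0.2330) + (-0.2525) + (-0.2585) + (-0.2642) + (-0.2463) + (-0.2525) + (-0.2463)) = 2.1893.
With S = 9 species, ln S = 2.1972, so J = 2.1893/2.1972 = 0.9964, i.e. 1.00 to 2 decimal places.

1.00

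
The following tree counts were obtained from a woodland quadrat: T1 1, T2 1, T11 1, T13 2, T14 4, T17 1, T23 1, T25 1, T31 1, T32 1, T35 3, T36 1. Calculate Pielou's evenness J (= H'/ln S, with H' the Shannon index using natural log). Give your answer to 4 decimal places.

Total N = 1+1+1+2+4+1+1+1+1+1+3+1 = 18, so the proportions are 0.055556, 0.055556, 0.055556, 0.111111, 0.222222, 0.055556, 0.055556, 0.055556, 0.055556, 0.055556, 0.166667, 0.055556 (working shown to 6 dp, full precision carried).
H' = −Σ pᵢ ln pᵢ = −((-0.160576) + (-0.160576) + (-0.160576) + (-0.244136) + (-0.334239) + (-0.160576) + (-0.160576) + (-0.160576) + (-0.160576) + (-0.160576) + (-0.298627) + (-0.160576)) = 2.322188.
With S = 12 species, ln S = 2.484907, so J = 2.322188/2.484907 = 0.934517, i.e. 0.9345 to 4 decimal places.

0.9345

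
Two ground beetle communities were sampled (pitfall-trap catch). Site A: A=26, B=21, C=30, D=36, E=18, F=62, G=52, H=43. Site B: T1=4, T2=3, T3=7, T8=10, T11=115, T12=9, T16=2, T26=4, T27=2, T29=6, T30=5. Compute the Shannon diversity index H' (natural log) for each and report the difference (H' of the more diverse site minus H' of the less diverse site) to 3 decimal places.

0.703

Site A: N=288, proportions 0.09028, 0.07292, 0.10417, 0.125, 0.0625, 0.21528, 0.18056, 0.14931, giving H' = 2.00048 (working shown to 5 dp, full precision carried).
Site B: N=167, proportions 0.02395, 0.01796, 0.04192, 0.05988, 0.68862, 0.05389, 0.01198, 0.02395, 0.01198, 0.03593, 0.02994, giving H' = 1.29736.
Difference = |2.00048 − 1.29736| = 0.70312, i.e. 0.703 to 3 decimal places.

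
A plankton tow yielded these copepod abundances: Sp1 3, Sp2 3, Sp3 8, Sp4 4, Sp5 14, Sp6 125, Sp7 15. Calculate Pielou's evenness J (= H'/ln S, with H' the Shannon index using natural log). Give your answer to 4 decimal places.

Total N = 3+3+8+4+14+125+15 = 172, so the proportions are 0.017442, 0.017442, 0.046512, 0.023256, 0.081395, 0.726744, 0.087209 (working shown to 6 dp, full precision carried).
H' = −Σ pᵢ ln pᵢ = −((-0.070620) + (-0.070620) + (-0.142700) + (-0.087470) + (-0.204175) + (-0.231963) + (-0.212742)) = 1.020290.
With S = 7 species, ln S = 1.945910, so J = 1.020290/1.945910 = 0.524325, i.e. 0.5243 to 4 decimal places.

0.5243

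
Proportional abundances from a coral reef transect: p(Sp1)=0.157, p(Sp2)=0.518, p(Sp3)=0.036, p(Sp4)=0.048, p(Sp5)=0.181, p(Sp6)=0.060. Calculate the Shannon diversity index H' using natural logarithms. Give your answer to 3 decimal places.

Each pᵢ ln pᵢ term (working shown to 5 dp, full precision carried): 0.157×(-1.85151)=-0.29069, 0.518×(-0.65778)=-0.34073, 0.036×(-3.32424)=-0.11967, 0.048×(-3.03655)=-0.14575, 0.181×(-1.70926)=-0.30938, 0.06×(-2.81341)=-0.16880.
Sum = -1.37502, so H' = 1.375.

1.375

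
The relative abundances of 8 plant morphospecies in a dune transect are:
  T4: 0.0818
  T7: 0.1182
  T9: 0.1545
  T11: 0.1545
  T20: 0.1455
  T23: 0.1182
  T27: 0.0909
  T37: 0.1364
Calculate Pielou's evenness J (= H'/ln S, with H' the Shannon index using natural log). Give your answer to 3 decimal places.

H' = −Σ pᵢ ln pᵢ = −((-0.20478) + (-0.25240) + (-0.28854) + (-0.28854) + (-0.28046) + (-0.25240) + (-0.21798) + (-0.27173)) = 2.05684 (working shown to 5 dp, full precision carried).
With S = 8 species, ln S = 2.07944, so J = 2.05684/2.07944 = 0.98913, i.e. 0.989 to 3 decimal places.

0.989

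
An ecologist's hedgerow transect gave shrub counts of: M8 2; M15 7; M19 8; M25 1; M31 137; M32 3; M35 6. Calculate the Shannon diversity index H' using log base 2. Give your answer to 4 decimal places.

Total N = 2+7+8+1+137+3+6 = 164, so the proportions are 0.012195, 0.042683, 0.04878, 0.006098, 0.835366, 0.018293, 0.036585 (working shown to 6 dp, full precision carried).
Each pᵢ log₂ pᵢ term: 0.012195×(-6.357552)=-0.077531, 0.042683×(-4.550197)=-0.194216, 0.04878×(-4.357552)=-0.212564, 0.006098×(-7.357552)=-0.044863, 0.835366×(-0.259520)=-0.216794, 0.018293×(-5.772590)=-0.105596, 0.036585×(-4.772590)=-0.174607.
Sum = -1.026171, so H' = 1.0262.

1.0262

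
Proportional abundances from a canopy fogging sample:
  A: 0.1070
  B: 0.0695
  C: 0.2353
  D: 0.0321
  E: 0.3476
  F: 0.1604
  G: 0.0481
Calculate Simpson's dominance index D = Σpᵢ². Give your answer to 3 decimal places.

D = 0.107² + 0.0695² + 0.2353² + 0.0321² + 0.3476² + 0.1604² + 0.0481² = 0.01145 + 0.00483 + 0.05537 + 0.00103 + 0.12083 + 0.02573 + 0.00231 = 0.22154 (working shown to 5 dp, full precision carried).
To 3 decimal places, D = 0.222.

0.222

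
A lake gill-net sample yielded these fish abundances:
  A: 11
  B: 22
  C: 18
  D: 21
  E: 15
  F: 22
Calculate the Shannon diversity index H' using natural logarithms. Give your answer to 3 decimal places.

Total N = 11+22+18+21+15+22 = 109, so the proportions are 0.10092, 0.20183, 0.16514, 0.19266, 0.13761, 0.20183 (working shown to 5 dp, full precision carried).
Each pᵢ ln pᵢ term: 0.10092×(-2.29345)=-0.23145, 0.20183×(-1.60031)=-0.32300, 0.16514×(-1.80098)=-0.29741, 0.19266×(-1.64683)=-0.31728, 0.13761×(-1.98330)=-0.27293, 0.20183×(-1.60031)=-0.32300.
Sum = -1.76506, so H' = 1.765.

1.765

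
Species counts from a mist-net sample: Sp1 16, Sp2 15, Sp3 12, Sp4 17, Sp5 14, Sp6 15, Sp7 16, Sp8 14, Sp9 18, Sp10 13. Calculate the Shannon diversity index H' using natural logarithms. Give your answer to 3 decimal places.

Total N = 16+15+12+17+14+15+16+14+18+13 = 150, so the proportions are 0.10667, 0.1, 0.08, 0.11333, 0.09333, 0.1, 0.10667, 0.09333, 0.12, 0.08667 (working shown to 5 dp, full precision carried).
Each pᵢ ln pᵢ term: 0.10667×(-2.23805)=-0.23872, 0.1×(-2.30259)=-0.23026, 0.08×(-2.52573)=-0.20206, 0.11333×(-2.17742)=-0.24677, 0.09333×(-2.37158)=-0.22135, 0.1×(-2.30259)=-0.23026, 0.10667×(-2.23805)=-0.23872, 0.09333×(-2.37158)=-0.22135, 0.12×(-2.12026)=-0.25443, 0.08667×(-2.44569)=-0.21196.
Sum = -2.29589, so H' = 2.296.

2.296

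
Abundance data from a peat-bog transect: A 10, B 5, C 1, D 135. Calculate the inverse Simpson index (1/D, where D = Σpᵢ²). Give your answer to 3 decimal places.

1.242

Total N = 10+5+1+135 = 151, so the proportions are 0.066225, 0.033113, 0.006623, 0.89404 (working shown to 6 dp, full precision carried).
D = 0.066225² + 0.033113² + 0.006623² + 0.89404² = 0.004386 + 0.001096 + 0.000044 + 0.799307 = 0.804833.
So 1/D = 1.24249, i.e. 1.242 to 3 decimal places.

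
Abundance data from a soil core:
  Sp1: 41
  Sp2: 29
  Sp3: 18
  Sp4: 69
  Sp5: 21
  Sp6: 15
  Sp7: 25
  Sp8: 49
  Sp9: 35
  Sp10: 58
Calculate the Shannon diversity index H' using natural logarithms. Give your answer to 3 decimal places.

Total N = 41+29+18+69+21+15+25+49+35+58 = 360, so the proportions are 0.11389, 0.08056, 0.05, 0.19167, 0.05833, 0.04167, 0.06944, 0.13611, 0.09722, 0.16111 (working shown to 5 dp, full precision carried).
Each pᵢ ln pᵢ term: 0.11389×(-2.17253)=-0.24743, 0.08056×(-2.51881)=-0.20290, 0.05×(-2.99573)=-0.14979, 0.19167×(-1.65200)=-0.31663, 0.05833×(-2.84158)=-0.16576, 0.04167×(-3.17805)=-0.13242, 0.06944×(-2.66723)=-0.18522, 0.13611×(-1.99428)=-0.27144, 0.09722×(-2.33076)=-0.22660, 0.16111×(-1.82566)=-0.29413.
Sum = -2.19233, so H' = 2.192.

2.192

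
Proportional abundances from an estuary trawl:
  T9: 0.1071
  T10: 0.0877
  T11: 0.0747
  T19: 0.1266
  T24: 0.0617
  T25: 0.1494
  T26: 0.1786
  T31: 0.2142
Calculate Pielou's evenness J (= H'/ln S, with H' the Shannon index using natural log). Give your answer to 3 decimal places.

H' = −Σ pᵢ ln pᵢ = −((-0.23926) + (-0.21345) + (-0.19379) + (-0.26165) + (-0.17186) + (-0.28403) + (-0.30766) + (-0.33005)) = 2.00175 (working shown to 5 dp, full precision carried).
With S = 8 species, ln S = 2.07944, so J = 2.00175/2.07944 = 0.96264, i.e. 0.963 to 3 decimal places.

0.963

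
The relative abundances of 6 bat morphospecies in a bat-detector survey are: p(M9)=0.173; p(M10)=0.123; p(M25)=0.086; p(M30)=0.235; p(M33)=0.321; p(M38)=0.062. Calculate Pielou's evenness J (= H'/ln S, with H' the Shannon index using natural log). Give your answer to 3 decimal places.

H' = −Σ pᵢ ln pᵢ = −((-0.30352) + (-0.25776) + (-0.21099) + (-0.34032) + (-0.36476) + (-0.17240)) = 1.64975 (working shown to 5 dp, full precision carried).
With S = 6 species, ln S = 1.79176, so J = 1.64975/1.79176 = 0.92074, i.e. 0.921 to 3 decimal places.

0.921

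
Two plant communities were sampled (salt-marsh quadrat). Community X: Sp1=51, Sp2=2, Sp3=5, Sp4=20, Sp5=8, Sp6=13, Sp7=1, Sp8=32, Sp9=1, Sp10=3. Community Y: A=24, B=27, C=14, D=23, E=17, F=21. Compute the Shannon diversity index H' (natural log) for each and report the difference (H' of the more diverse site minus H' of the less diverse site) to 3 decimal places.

0.048

Community X: N=136, proportions 0.375, 0.01471, 0.03676, 0.14706, 0.05882, 0.09559, 0.00735, 0.23529, 0.00735, 0.02206, giving H' = 1.72111 (working shown to 5 dp, full precision carried).
Community Y: N=126, proportions 0.19048, 0.21429, 0.11111, 0.18254, 0.13492, 0.16667, giving H' = 1.76943.
Difference = |1.72111 − 1.76943| = 0.04832, i.e. 0.048 to 3 decimal places.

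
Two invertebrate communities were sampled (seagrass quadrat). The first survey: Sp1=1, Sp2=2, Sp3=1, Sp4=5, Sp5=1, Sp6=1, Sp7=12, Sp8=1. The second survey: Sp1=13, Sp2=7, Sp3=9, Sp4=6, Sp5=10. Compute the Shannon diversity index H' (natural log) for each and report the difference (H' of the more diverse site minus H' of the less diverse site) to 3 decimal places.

0.030

The first survey: N=24, proportions 0.04167, 0.08333, 0.04167, 0.20833, 0.04167, 0.04167, 0.5, 0.04167, giving H' = 1.54254 (working shown to 5 dp, full precision carried).
The second survey: N=45, proportions 0.28889, 0.15556, 0.2, 0.13333, 0.22222, giving H' = 1.57295.
Difference = |1.54254 − 1.57295| = 0.03041, i.e. 0.030 to 3 decimal places.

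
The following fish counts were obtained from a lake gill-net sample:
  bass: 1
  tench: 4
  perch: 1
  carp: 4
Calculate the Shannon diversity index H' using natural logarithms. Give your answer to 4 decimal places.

Total N = 1+4+1+4 = 10, so the proportions are 0.1, 0.4, 0.1, 0.4 (working shown to 7 dp, full precision carried).
Each pᵢ ln pᵢ term: 0.1×(-2.3025851)=-0.2302585, 0.4×(-0.9162907)=-0.3665163, 0.1×(-2.3025851)=-0.2302585, 0.4×(-0.9162907)=-0.3665163.
Sum = -1.1935496, so H' = 1.1935.

1.1935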